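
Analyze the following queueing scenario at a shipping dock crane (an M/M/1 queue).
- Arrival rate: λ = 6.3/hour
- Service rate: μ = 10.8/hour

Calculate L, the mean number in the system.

ρ = λ/μ = 6.3/10.8 = 0.5833
For M/M/1: L = λ/(μ-λ)
L = 6.3/(10.8-6.3) = 6.3/4.50
L = 1.4000 containers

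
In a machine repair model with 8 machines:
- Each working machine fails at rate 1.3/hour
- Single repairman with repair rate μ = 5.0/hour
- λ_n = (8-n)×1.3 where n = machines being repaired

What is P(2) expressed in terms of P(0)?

P(2)/P(0) = ∏_{i=0}^{2-1} λ_i/μ_{i+1}
= (8-0)×1.3/5.0 × (8-1)×1.3/5.0
= 3.7856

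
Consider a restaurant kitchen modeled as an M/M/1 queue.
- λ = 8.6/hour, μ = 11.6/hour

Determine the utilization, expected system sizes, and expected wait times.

Step 1: ρ = λ/μ = 8.6/11.6 = 0.7414
Step 2: L = λ/(μ-λ) = 8.6/3.00 = 2.8667
Step 3: Lq = λ²/(μ(μ-λ)) = 73.96/(11.6×3.00) = 2.1253
Step 4: W = 1/(μ-λ) = 1/3.00 = 0.333333
Step 5: Wq = λ/(μ(μ-λ)) = 8.6/(11.6×3.00) = 0.2471
Step 6: P(0) = 1-ρ = 0.2586
Verify: L = λW = 8.6×0.333333 = 2.8667 ✔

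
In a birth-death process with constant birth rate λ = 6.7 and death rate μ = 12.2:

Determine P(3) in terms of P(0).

For constant rates: P(n)/P(0) = (λ/μ)^n
P(3)/P(0) = (6.7/12.2)^3 = 0.54918^3 = 0.1656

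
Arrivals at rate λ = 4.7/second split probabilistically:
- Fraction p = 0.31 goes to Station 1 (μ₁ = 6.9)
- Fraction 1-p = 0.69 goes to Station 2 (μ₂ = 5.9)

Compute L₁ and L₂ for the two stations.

Effective rates: λ₁ = 4.7×0.31 = 1.457, λ₂ = 4.7×0.69 = 3.243
Station 1: ρ₁ = 1.457/6.9 = 0.2112, L₁ = ρ₁/(1-ρ₁) = 0.2112/(1-0.2112) = 0.2677
Station 2: ρ₂ = 3.243/5.9 = 0.54966, L₂ = ρ₂/(1-ρ₂) = 0.54966/(1-0.54966) = 1.2205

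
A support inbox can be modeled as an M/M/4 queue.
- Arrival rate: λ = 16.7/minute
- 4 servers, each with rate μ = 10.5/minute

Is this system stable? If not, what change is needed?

Stability requires ρ = λ/(cμ) < 1
ρ = 16.7/(4 × 10.5) = 16.7/42.00 = 0.3976
Since 0.3976 < 1, the system is STABLE.
The servers are busy 39.76% of the time.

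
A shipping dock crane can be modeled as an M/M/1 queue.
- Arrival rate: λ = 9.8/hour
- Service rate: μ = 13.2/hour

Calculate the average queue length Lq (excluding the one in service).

ρ = λ/μ = 9.8/13.2 = 0.7424
For M/M/1: Lq = λ²/(μ(μ-λ))
Lq = 96.04/(13.2 × 3.40)
Lq = 2.1399 containers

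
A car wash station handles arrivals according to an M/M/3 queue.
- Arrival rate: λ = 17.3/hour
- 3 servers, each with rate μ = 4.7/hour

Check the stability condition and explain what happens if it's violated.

Stability requires ρ = λ/(cμ) < 1
ρ = 17.3/(3 × 4.7) = 17.3/14.10 = 1.2270
Since 1.2270 ≥ 1, the system is UNSTABLE.
Need c > λ/μ = 17.3/4.7 = 3.68.
Minimum servers needed: c = 4.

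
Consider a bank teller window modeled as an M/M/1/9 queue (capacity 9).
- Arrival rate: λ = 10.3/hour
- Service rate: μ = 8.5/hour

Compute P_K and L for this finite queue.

ρ = λ/μ = 10.3/8.5 = 1.211765
P₀ = (1-ρ)/(1-ρ^(K+1)) = (1-1.211765)/(1-1.211765^10) = -0.2118/-5.8263 = 0.03635
P_K = P₀×ρ^K = 0.03635 × 1.211765^9 = 0.03635 × 5.6333 = 0.2048
Blocking probability P_9 = 0.2048 (20.48%)
L = ρ[1 - (K+1)ρ^K + Kρ^(K+1)] / [(1-ρ)(1-ρ^(K+1))]
L = 1.211765 × (1 - 10×5.63334 + 9×6.82628) / ((1 - 1.211765) × (1 - 6.82628)) = 5.9941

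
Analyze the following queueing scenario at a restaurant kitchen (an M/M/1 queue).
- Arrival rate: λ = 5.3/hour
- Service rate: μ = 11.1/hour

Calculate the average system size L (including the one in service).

ρ = λ/μ = 5.3/11.1 = 0.4775
For M/M/1: L = λ/(μ-λ)
L = 5.3/(11.1-5.3) = 5.3/5.80
L = 0.9138 orders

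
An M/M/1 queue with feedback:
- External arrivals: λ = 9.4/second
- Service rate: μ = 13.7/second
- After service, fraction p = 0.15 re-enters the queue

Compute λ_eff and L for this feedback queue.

Effective arrival rate: λ_eff = λ/(1-p) = 9.4/(1-0.15) = 9.4/0.85 = 11.05882
ρ = λ_eff/μ = 11.05882/13.7 = 0.807213
L = ρ/(1-ρ) = 0.807213/(1-0.807213) = 4.1871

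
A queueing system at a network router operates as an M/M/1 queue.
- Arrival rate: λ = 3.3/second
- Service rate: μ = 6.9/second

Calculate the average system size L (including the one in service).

ρ = λ/μ = 3.3/6.9 = 0.4783
For M/M/1: L = λ/(μ-λ)
L = 3.3/(6.9-3.3) = 3.3/3.60
L = 0.9167 packets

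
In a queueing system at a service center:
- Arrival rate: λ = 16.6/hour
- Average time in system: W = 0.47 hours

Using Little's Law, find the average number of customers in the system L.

Little's Law: L = λW
L = 16.6 × 0.47 = 7.8020 customers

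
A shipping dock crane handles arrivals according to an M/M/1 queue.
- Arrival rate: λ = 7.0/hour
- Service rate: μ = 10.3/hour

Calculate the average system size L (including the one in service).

ρ = λ/μ = 7.0/10.3 = 0.6796
For M/M/1: L = λ/(μ-λ)
L = 7.0/(10.3-7.0) = 7.0/3.30
L = 2.1212 containers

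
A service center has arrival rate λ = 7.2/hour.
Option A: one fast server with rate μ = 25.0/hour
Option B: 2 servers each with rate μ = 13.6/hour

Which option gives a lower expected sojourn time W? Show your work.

Option A: single server μ = 25.0 (M/M/1)
  ρ_A = 7.2/25.0 = 0.2880
  W_A = 1/(μ-λ) = 1/(25.0-7.2) = 1/17.80 = 0.05618

Option B: 2 servers μ = 13.6 (M/M/2)
  ρ_B = λ/(cμ) = 7.2/(2×13.6) = 0.2647
  Offered load a = λ/μ = cρ = 7.2/13.6 = 0.5294
  P₀ = [ Σₙ₌₀^1 aⁿ/n! + a^2/(2!(1-ρ)) ]⁻¹
  Σ = a^0/0! + a^1/1! = 1.0000 + 0.5294 = 1.5294
  a^2/(2!(1-ρ)) = 0.2803/(2 × 0.7353) = 0.1906
  P₀ = 1/(1.5294 + 0.1906) = 0.5814
  Lq = P₀·a^2·ρ / (2!(1-ρ)²) = 0.5814 × 0.2803 × 0.2647 / (2 × 0.5407) = 0.03989
  Wq_B = Lq/λ = 0.03989/7.2 = 0.005540
  W_B = Wq_B + 1/μ = 0.005540 + 0.07353 = 0.07907

Since W_A = 0.05618 < W_B = 0.07907, Option A (single fast server) has the shorter time in system.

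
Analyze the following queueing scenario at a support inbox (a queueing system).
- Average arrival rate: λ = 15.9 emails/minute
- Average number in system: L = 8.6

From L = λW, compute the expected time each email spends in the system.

Little's Law: L = λW, so W = L/λ
W = 8.6/15.9 = 0.5409 minutes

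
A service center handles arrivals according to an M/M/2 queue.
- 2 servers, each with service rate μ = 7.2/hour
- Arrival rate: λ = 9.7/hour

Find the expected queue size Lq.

Traffic intensity: ρ = λ/(cμ) = 9.7/(2×7.2) = 0.6736
Since ρ = 0.6736 < 1, system is stable.
Offered load a = λ/μ = cρ = 9.7/7.2 = 1.3472
P₀ = [ Σₙ₌₀^1 aⁿ/n! + a^2/(2!(1-ρ)) ]⁻¹
Σ = a^0/0! + a^1/1! = 1.0000 + 1.3472 = 2.3472
a^2/(2!(1-ρ)) = 1.8150/(2 × 0.32639) = 2.7804
P₀ = 1/(2.3472 + 2.7804) = 0.1950
Lq = P₀·a^2·ρ / (2!(1-ρ)²) = 0.19502 × 1.8150 × 0.67361 / (2 × 0.10653) = 1.1191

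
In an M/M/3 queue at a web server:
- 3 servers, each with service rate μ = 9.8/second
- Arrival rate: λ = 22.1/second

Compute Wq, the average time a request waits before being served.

Traffic intensity: ρ = λ/(cμ) = 22.1/(3×9.8) = 0.7517
Since ρ = 0.7517 < 1, system is stable.
Offered load a = λ/μ = cρ = 22.1/9.8 = 2.2551
P₀ = [ Σₙ₌₀^2 aⁿ/n! + a^3/(3!(1-ρ)) ]⁻¹
Σ = a^0/0! + a^1/1! + a^2/2! = 1.0000 + 2.2551 + 2.5427 = 5.7978
a^3/(3!(1-ρ)) = 11.4683/(6 × 0.2483) = 7.6979
P₀ = 1/(5.7978 + 7.6979) = 0.07410
Lq = P₀·a^3·ρ / (3!(1-ρ)²) = 0.074097 × 11.4683 × 0.75170 / (6 × 0.061653) = 1.7268
Wq = Lq/λ = 1.7268/22.1 = 0.07814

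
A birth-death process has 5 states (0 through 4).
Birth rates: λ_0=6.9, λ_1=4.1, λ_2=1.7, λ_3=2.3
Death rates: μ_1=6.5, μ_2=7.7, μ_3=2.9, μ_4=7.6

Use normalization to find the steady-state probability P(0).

Ratios P(n)/P(0) = (λ₀···λₙ₋₁)/(μ₁···μₙ):
P(1)/P(0) = (6.9)/(6.5) = 1.0615
P(2)/P(0) = (6.9×4.1)/(6.5×7.7) = 0.56523
P(3)/P(0) = (6.9×4.1×1.7)/(6.5×7.7×2.9) = 0.33134
P(4)/P(0) = (6.9×4.1×1.7×2.3)/(6.5×7.7×2.9×7.6) = 0.10028

Normalization: ∑ P(n) = 1
P(0) × (1.0000 + 1.0615 + 0.56523 + 0.33134 + 0.10028) = 1
P(0) × 3.0584 = 1
P(0) = 1/3.0584 = 0.3270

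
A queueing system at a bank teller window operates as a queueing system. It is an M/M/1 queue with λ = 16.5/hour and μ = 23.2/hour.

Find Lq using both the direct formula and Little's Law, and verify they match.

Method 1 (direct): Lq = λ²/(μ(μ-λ)) = 272.25/(23.2 × 6.70) = 1.7515

Method 2 (Little's Law):
W = 1/(μ-λ) = 1/6.70 = 0.14925
Wq = W - 1/μ = 0.14925 - 0.043103 = 0.10615
Lq = λWq = 16.5 × 0.10615 = 1.7515 ✔ (matches Method 1)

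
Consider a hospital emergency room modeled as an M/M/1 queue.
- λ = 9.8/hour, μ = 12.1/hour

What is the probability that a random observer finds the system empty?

ρ = λ/μ = 9.8/12.1 = 0.8099
P(0) = 1 - ρ = 1 - 0.8099 = 0.1901
The server is idle 19.01% of the time.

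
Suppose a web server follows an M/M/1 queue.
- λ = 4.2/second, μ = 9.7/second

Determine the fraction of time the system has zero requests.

ρ = λ/μ = 4.2/9.7 = 0.4330
P(0) = 1 - ρ = 1 - 0.4330 = 0.5670
The server is idle 56.70% of the time.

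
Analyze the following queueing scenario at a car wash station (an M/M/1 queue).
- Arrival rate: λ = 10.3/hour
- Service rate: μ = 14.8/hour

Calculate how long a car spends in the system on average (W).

First, compute utilization: ρ = λ/μ = 10.3/14.8 = 0.6959
For M/M/1: W = 1/(μ-λ)
W = 1/(14.8-10.3) = 1/4.50
W = 0.2222 hours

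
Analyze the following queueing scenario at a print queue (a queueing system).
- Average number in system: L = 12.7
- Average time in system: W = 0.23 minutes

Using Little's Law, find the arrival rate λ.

Little's Law: L = λW, so λ = L/W
λ = 12.7/0.23 = 55.2174 jobs/minute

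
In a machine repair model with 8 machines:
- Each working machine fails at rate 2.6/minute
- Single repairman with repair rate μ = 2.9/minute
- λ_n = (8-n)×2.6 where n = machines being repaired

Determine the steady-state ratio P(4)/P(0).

P(4)/P(0) = ∏_{i=0}^{4-1} λ_i/μ_{i+1}
= (8-0)×2.6/2.9 × (8-1)×2.6/2.9 × (8-2)×2.6/2.9 × (8-3)×2.6/2.9
= 1085.4521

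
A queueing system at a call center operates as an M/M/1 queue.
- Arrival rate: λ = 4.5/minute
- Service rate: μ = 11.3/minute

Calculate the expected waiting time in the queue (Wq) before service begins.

First, compute utilization: ρ = λ/μ = 4.5/11.3 = 0.3982
For M/M/1: Wq = λ/(μ(μ-λ))
Wq = 4.5/(11.3 × (11.3-4.5))
Wq = 4.5/(11.3 × 6.80)
Wq = 0.05856 minutes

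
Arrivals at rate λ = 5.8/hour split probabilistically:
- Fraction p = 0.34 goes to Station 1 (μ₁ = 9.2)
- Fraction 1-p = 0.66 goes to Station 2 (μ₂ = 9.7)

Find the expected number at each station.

Effective rates: λ₁ = 5.8×0.34 = 1.972, λ₂ = 5.8×0.66 = 3.828
Station 1: ρ₁ = 1.972/9.2 = 0.2143, L₁ = ρ₁/(1-ρ₁) = 0.2143/(1-0.2143) = 0.2728
Station 2: ρ₂ = 3.828/9.7 = 0.39464, L₂ = ρ₂/(1-ρ₂) = 0.39464/(1-0.39464) = 0.6519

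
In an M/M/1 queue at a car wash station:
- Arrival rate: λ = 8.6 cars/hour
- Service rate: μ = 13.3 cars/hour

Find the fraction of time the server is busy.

Server utilization: ρ = λ/μ
ρ = 8.6/13.3 = 0.6466
The server is busy 64.66% of the time.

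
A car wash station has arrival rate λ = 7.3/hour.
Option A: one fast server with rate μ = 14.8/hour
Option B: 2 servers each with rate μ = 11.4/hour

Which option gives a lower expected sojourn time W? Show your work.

Option A: single server μ = 14.8 (M/M/1)
  ρ_A = 7.3/14.8 = 0.4932
  W_A = 1/(μ-λ) = 1/(14.8-7.3) = 1/7.50 = 0.1333

Option B: 2 servers μ = 11.4 (M/M/2)
  ρ_B = λ/(cμ) = 7.3/(2×11.4) = 0.3202
  Offered load a = λ/μ = cρ = 7.3/11.4 = 0.6404
  P₀ = [ Σₙ₌₀^1 aⁿ/n! + a^2/(2!(1-ρ)) ]⁻¹
  Σ = a^0/0! + a^1/1! = 1.0000 + 0.6404 = 1.6404
  a^2/(2!(1-ρ)) = 0.4100/(2 × 0.6798) = 0.3016
  P₀ = 1/(1.64035 + 0.301585) = 0.5150
  Lq = P₀·a^2·ρ / (2!(1-ρ)²) = 0.5150 × 0.4100 × 0.3202 / (2 × 0.4622) = 0.07314
  Wq_B = Lq/λ = 0.07314/7.3 = 0.01002
  W_B = Wq_B + 1/μ = 0.01002 + 0.08772 = 0.09774

Since W_B = 0.09774 < W_A = 0.1333, Option B (multiple servers) has the shorter time in system.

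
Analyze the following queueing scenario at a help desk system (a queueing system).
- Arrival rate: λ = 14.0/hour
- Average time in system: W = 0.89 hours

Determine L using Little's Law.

Little's Law: L = λW
L = 14.0 × 0.89 = 12.4600 tickets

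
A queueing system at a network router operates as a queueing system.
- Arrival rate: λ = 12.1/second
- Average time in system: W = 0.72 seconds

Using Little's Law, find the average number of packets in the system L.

Little's Law: L = λW
L = 12.1 × 0.72 = 8.7120 packets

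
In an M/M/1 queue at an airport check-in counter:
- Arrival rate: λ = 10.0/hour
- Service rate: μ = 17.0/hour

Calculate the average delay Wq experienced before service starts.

First, compute utilization: ρ = λ/μ = 10.0/17.0 = 0.5882
For M/M/1: Wq = λ/(μ(μ-λ))
Wq = 10.0/(17.0 × (17.0-10.0))
Wq = 10.0/(17.0 × 7.00)
Wq = 0.08403 hours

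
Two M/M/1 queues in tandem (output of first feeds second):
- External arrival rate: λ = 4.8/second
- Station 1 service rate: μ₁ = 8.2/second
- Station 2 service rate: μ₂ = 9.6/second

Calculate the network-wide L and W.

By Jackson's theorem, each station behaves as independent M/M/1.
Station 1: ρ₁ = 4.8/8.2 = 0.5854, L₁ = ρ₁/(1-ρ₁) = λ/(μ₁-λ) = 4.8/3.40 = 1.4118
Station 2: ρ₂ = 4.8/9.6 = 0.5000, L₂ = ρ₂/(1-ρ₂) = λ/(μ₂-λ) = 4.8/4.80 = 1.0000
Total: L = L₁ + L₂ = 1.4118 + 1.0000 = 2.4118
W = L/λ = 2.4118/4.8 = 0.5025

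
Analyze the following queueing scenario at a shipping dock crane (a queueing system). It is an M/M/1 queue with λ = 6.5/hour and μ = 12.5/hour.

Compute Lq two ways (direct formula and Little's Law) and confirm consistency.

Method 1 (direct): Lq = λ²/(μ(μ-λ)) = 42.25/(12.5 × 6.00) = 0.5633

Method 2 (Little's Law):
W = 1/(μ-λ) = 1/6.00 = 0.166667
Wq = W - 1/μ = 0.166667 - 0.0800000 = 0.086667
Lq = λWq = 6.5 × 0.086667 = 0.5633 ✔ (matches Method 1)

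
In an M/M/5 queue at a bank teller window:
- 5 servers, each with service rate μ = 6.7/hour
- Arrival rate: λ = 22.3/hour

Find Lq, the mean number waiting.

Traffic intensity: ρ = λ/(cμ) = 22.3/(5×6.7) = 0.6657
Since ρ = 0.6657 < 1, system is stable.
Offered load a = λ/μ = cρ = 22.3/6.7 = 3.3284
P₀ = [ Σₙ₌₀^4 aⁿ/n! + a^5/(5!(1-ρ)) ]⁻¹
Σ = a^0/0! + a^1/1! + a^2/2! + a^3/3! + a^4/4! = 1.0000 + 3.3284 + 5.5390 + 6.1452 + 5.1134 = 21.1260
a^5/(5!(1-ρ)) = 408.4607/(120 × 0.33433) = 10.1811
P₀ = 1/(21.1260 + 10.1811) = 0.03194
Lq = P₀·a^5·ρ / (5!(1-ρ)²) = 0.031942 × 408.4607 × 0.66567 / (120 × 0.11178) = 0.6475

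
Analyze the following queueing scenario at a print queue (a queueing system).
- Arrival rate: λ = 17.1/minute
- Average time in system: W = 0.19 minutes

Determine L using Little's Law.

Little's Law: L = λW
L = 17.1 × 0.19 = 3.2490 jobs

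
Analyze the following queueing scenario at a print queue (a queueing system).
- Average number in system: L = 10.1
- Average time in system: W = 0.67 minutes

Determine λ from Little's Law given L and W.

Little's Law: L = λW, so λ = L/W
λ = 10.1/0.67 = 15.0746 jobs/minute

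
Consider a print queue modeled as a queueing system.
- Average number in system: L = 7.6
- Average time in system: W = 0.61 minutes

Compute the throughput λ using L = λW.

Little's Law: L = λW, so λ = L/W
λ = 7.6/0.61 = 12.4590 jobs/minute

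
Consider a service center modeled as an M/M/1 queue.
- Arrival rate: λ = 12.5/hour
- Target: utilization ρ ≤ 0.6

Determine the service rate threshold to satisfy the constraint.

ρ = λ/μ, so μ = λ/ρ
μ ≥ 12.5/0.6 = 20.8333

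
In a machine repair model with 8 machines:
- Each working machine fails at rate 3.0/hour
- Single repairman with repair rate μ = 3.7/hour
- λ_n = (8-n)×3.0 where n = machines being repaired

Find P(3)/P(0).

P(3)/P(0) = ∏_{i=0}^{3-1} λ_i/μ_{i+1}
= (8-0)×3.0/3.7 × (8-1)×3.0/3.7 × (8-2)×3.0/3.7
= 179.1009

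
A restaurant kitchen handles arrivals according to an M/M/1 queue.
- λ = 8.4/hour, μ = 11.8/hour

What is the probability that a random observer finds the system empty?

ρ = λ/μ = 8.4/11.8 = 0.7119
P(0) = 1 - ρ = 1 - 0.7119 = 0.2881
The server is idle 28.81% of the time.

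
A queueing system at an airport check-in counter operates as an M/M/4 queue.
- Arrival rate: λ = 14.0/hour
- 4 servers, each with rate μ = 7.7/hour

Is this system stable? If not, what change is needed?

Stability requires ρ = λ/(cμ) < 1
ρ = 14.0/(4 × 7.7) = 14.0/30.80 = 0.4545
Since 0.4545 < 1, the system is STABLE.
The servers are busy 45.45% of the time.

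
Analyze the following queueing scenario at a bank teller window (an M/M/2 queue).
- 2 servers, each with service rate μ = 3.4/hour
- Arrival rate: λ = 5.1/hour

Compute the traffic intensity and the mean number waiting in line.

Traffic intensity: ρ = λ/(cμ) = 5.1/(2×3.4) = 0.7500
Since ρ = 0.7500 < 1, system is stable.
Offered load a = λ/μ = cρ = 5.1/3.4 = 1.5000
P₀ = [ Σₙ₌₀^1 aⁿ/n! + a^2/(2!(1-ρ)) ]⁻¹
Σ = a^0/0! + a^1/1! = 1.0000 + 1.5000 = 2.5000
a^2/(2!(1-ρ)) = 2.2500/(2 × 0.2500) = 4.5000
P₀ = 1/(2.5000 + 4.5000) = 0.1429
Lq = P₀·a^2·ρ / (2!(1-ρ)²) = 0.14286 × 2.2500 × 0.75000 / (2 × 0.062500) = 1.9286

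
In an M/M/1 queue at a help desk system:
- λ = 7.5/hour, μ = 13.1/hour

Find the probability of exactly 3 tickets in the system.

ρ = λ/μ = 7.5/13.1 = 0.5725
P(n) = (1-ρ)ρⁿ
P(3) = (1-0.5725) × 0.5725^3
P(3) = 0.42750 × 0.18764
P(3) = 0.08022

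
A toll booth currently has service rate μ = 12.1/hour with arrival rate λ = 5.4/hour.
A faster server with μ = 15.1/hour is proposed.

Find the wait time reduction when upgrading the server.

System 1: ρ₁ = 5.4/12.1 = 0.4463, W₁ = 1/(12.1-5.4) = 0.14925
System 2: ρ₂ = 5.4/15.1 = 0.3576, W₂ = 1/(15.1-5.4) = 0.10309
Improvement: (W₁-W₂)/W₁ = (0.14925-0.10309)/0.14925 = 30.93%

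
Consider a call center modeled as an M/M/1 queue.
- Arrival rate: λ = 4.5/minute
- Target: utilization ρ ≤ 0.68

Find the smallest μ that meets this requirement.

ρ = λ/μ, so μ = λ/ρ
μ ≥ 4.5/0.68 = 6.6176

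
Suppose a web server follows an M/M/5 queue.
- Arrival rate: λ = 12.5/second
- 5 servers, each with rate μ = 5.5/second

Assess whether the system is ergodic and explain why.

Stability requires ρ = λ/(cμ) < 1
ρ = 12.5/(5 × 5.5) = 12.5/27.50 = 0.4545
Since 0.4545 < 1, the system is STABLE.
The servers are busy 45.45% of the time.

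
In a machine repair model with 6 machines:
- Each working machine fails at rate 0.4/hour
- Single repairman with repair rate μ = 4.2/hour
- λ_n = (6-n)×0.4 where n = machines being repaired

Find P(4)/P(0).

P(4)/P(0) = ∏_{i=0}^{4-1} λ_i/μ_{i+1}
= (6-0)×0.4/4.2 × (6-1)×0.4/4.2 × (6-2)×0.4/4.2 × (6-3)×0.4/4.2
= 0.02962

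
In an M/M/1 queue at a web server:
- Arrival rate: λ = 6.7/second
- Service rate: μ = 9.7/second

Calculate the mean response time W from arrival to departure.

First, compute utilization: ρ = λ/μ = 6.7/9.7 = 0.6907
For M/M/1: W = 1/(μ-λ)
W = 1/(9.7-6.7) = 1/3.00
W = 0.3333 seconds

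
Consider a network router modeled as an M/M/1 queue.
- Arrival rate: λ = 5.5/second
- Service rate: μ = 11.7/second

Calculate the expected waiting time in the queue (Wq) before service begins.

First, compute utilization: ρ = λ/μ = 5.5/11.7 = 0.4701
For M/M/1: Wq = λ/(μ(μ-λ))
Wq = 5.5/(11.7 × (11.7-5.5))
Wq = 5.5/(11.7 × 6.20)
Wq = 0.07582 seconds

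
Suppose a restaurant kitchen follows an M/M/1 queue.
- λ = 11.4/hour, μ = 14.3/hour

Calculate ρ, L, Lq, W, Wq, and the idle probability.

Step 1: ρ = λ/μ = 11.4/14.3 = 0.7972
Step 2: L = λ/(μ-λ) = 11.4/2.90 = 3.9310
Step 3: Lq = λ²/(μ(μ-λ)) = 129.96/(14.3×2.90) = 3.1338
Step 4: W = 1/(μ-λ) = 1/2.90 = 0.344828
Step 5: Wq = λ/(μ(μ-λ)) = 11.4/(14.3×2.90) = 0.2749
Step 6: P(0) = 1-ρ = 0.2028
Verify: L = λW = 11.4×0.344828 = 3.9310 ✔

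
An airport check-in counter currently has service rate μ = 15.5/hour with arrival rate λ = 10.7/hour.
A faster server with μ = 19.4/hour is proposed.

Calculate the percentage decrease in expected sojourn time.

System 1: ρ₁ = 10.7/15.5 = 0.6903, W₁ = 1/(15.5-10.7) = 0.20833
System 2: ρ₂ = 10.7/19.4 = 0.5515, W₂ = 1/(19.4-10.7) = 0.11494
Improvement: (W₁-W₂)/W₁ = (0.20833-0.11494)/0.20833 = 44.83%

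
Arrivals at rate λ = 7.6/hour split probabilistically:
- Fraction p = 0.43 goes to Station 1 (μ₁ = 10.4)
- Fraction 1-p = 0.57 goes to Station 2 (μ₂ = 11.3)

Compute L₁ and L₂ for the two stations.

Effective rates: λ₁ = 7.6×0.43 = 3.268, λ₂ = 7.6×0.57 = 4.332
Station 1: ρ₁ = 3.268/10.4 = 0.3142, L₁ = ρ₁/(1-ρ₁) = 0.3142/(1-0.3142) = 0.4582
Station 2: ρ₂ = 4.332/11.3 = 0.38336, L₂ = ρ₂/(1-ρ₂) = 0.38336/(1-0.38336) = 0.6217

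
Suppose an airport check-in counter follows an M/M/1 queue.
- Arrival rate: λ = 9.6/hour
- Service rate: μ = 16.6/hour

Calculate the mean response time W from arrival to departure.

First, compute utilization: ρ = λ/μ = 9.6/16.6 = 0.5783
For M/M/1: W = 1/(μ-λ)
W = 1/(16.6-9.6) = 1/7.00
W = 0.1429 hours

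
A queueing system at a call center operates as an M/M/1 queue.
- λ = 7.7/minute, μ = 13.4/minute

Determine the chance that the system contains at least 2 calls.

ρ = λ/μ = 7.7/13.4 = 0.5746
P(N ≥ n) = ρⁿ
P(N ≥ 2) = 0.5746^2
P(N ≥ 2) = 0.3302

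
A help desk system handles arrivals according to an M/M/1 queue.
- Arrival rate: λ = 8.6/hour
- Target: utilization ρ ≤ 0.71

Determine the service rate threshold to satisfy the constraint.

ρ = λ/μ, so μ = λ/ρ
μ ≥ 8.6/0.71 = 12.1127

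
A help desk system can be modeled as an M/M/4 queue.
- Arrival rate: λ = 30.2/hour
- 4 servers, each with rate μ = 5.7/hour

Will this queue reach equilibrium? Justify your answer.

Stability requires ρ = λ/(cμ) < 1
ρ = 30.2/(4 × 5.7) = 30.2/22.80 = 1.3246
Since 1.3246 ≥ 1, the system is UNSTABLE.
Need c > λ/μ = 30.2/5.7 = 5.30.
Minimum servers needed: c = 6.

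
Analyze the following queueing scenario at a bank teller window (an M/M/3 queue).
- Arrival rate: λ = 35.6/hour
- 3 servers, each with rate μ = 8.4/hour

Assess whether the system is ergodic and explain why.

Stability requires ρ = λ/(cμ) < 1
ρ = 35.6/(3 × 8.4) = 35.6/25.20 = 1.4127
Since 1.4127 ≥ 1, the system is UNSTABLE.
Need c > λ/μ = 35.6/8.4 = 4.24.
Minimum servers needed: c = 5.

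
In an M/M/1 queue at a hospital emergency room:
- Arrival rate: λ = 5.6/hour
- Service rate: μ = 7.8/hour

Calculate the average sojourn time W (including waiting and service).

First, compute utilization: ρ = λ/μ = 5.6/7.8 = 0.7179
For M/M/1: W = 1/(μ-λ)
W = 1/(7.8-5.6) = 1/2.20
W = 0.4545 hours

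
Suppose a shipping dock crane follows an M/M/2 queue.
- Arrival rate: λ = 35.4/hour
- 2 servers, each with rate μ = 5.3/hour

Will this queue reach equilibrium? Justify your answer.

Stability requires ρ = λ/(cμ) < 1
ρ = 35.4/(2 × 5.3) = 35.4/10.60 = 3.3396
Since 3.3396 ≥ 1, the system is UNSTABLE.
Need c > λ/μ = 35.4/5.3 = 6.68.
Minimum servers needed: c = 7.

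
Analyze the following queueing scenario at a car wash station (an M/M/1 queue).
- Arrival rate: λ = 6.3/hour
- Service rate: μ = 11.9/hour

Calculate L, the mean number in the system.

ρ = λ/μ = 6.3/11.9 = 0.5294
For M/M/1: L = λ/(μ-λ)
L = 6.3/(11.9-6.3) = 6.3/5.60
L = 1.1250 cars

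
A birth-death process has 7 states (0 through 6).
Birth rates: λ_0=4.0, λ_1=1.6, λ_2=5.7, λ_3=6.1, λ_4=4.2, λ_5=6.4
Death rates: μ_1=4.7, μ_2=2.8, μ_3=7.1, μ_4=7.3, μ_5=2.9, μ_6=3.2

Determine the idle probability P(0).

Ratios P(n)/P(0) = (λ₀···λₙ₋₁)/(μ₁···μₙ):
P(1)/P(0) = (4.0)/(4.7) = 0.851064
P(2)/P(0) = (4.0×1.6)/(4.7×2.8) = 0.486322
P(3)/P(0) = (4.0×1.6×5.7)/(4.7×2.8×7.1) = 0.390428
P(4)/P(0) = (4.0×1.6×5.7×6.1)/(4.7×2.8×7.1×7.3) = 0.326248
P(5)/P(0) = (4.0×1.6×5.7×6.1×4.2)/(4.7×2.8×7.1×7.3×2.9) = 0.472497
P(6)/P(0) = (4.0×1.6×5.7×6.1×4.2×6.4)/(4.7×2.8×7.1×7.3×2.9×3.2) = 0.944994

Normalization: ∑ P(n) = 1
P(0) × (1.00000 + 0.851064 + 0.486322 + 0.390428 + 0.326248 + 0.472497 + 0.944994) = 1
P(0) × 4.4716 = 1
P(0) = 1/4.4716 = 0.2236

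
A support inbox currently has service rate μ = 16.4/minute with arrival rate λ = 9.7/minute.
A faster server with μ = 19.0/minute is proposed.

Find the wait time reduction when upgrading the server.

System 1: ρ₁ = 9.7/16.4 = 0.5915, W₁ = 1/(16.4-9.7) = 0.149254
System 2: ρ₂ = 9.7/19.0 = 0.5105, W₂ = 1/(19.0-9.7) = 0.107527
Improvement: (W₁-W₂)/W₁ = (0.149254-0.107527)/0.149254 = 27.96%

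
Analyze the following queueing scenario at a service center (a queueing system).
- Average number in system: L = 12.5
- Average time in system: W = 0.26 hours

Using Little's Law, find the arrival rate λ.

Little's Law: L = λW, so λ = L/W
λ = 12.5/0.26 = 48.0769 customers/hour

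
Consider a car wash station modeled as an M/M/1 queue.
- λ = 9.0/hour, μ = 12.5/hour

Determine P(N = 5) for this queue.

ρ = λ/μ = 9.0/12.5 = 0.7200
P(n) = (1-ρ)ρⁿ
P(5) = (1-0.7200) × 0.7200^5
P(5) = 0.2800 × 0.1935
P(5) = 0.05418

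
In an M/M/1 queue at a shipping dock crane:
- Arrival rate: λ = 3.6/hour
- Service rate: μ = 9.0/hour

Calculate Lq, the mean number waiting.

ρ = λ/μ = 3.6/9.0 = 0.4000
For M/M/1: Lq = λ²/(μ(μ-λ))
Lq = 12.96/(9.0 × 5.40)
Lq = 0.2667 containers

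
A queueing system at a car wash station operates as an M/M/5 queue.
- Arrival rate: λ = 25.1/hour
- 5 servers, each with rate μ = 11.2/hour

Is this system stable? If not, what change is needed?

Stability requires ρ = λ/(cμ) < 1
ρ = 25.1/(5 × 11.2) = 25.1/56.00 = 0.4482
Since 0.4482 < 1, the system is STABLE.
The servers are busy 44.82% of the time.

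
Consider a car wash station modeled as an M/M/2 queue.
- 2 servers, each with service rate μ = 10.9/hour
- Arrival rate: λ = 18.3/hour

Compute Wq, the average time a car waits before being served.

Traffic intensity: ρ = λ/(cμ) = 18.3/(2×10.9) = 0.8394
Since ρ = 0.8394 < 1, system is stable.
Offered load a = λ/μ = cρ = 18.3/10.9 = 1.6789
P₀ = [ Σₙ₌₀^1 aⁿ/n! + a^2/(2!(1-ρ)) ]⁻¹
Σ = a^0/0! + a^1/1! = 1.0000 + 1.6789 = 2.6789
a^2/(2!(1-ρ)) = 2.818702/(2 × 0.1605505) = 8.7782
P₀ = 1/(2.6789 + 8.7782) = 0.08728
Lq = P₀·a^2·ρ / (2!(1-ρ)²) = 0.0872818 × 2.81870 × 0.839450 / (2 × 0.0257764) = 4.0060
Wq = Lq/λ = 4.0060/18.3 = 0.2189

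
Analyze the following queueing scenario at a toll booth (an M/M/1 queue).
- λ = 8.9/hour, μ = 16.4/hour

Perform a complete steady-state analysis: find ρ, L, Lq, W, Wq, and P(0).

Step 1: ρ = λ/μ = 8.9/16.4 = 0.5427
Step 2: L = λ/(μ-λ) = 8.9/7.50 = 1.1867
Step 3: Lq = λ²/(μ(μ-λ)) = 79.21/(16.4×7.50) = 0.6440
Step 4: W = 1/(μ-λ) = 1/7.50 = 0.133333
Step 5: Wq = λ/(μ(μ-λ)) = 8.9/(16.4×7.50) = 0.07236
Step 6: P(0) = 1-ρ = 0.4573
Verify: L = λW = 8.9×0.133333 = 1.1867 ✔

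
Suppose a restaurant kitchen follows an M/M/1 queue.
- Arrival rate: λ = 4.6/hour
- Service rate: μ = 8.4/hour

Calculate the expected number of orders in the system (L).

ρ = λ/μ = 4.6/8.4 = 0.5476
For M/M/1: L = λ/(μ-λ)
L = 4.6/(8.4-4.6) = 4.6/3.80
L = 1.2105 orders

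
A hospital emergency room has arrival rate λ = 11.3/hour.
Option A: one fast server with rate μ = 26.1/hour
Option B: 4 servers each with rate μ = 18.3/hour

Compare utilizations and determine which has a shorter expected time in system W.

Option A: single server μ = 26.1 (M/M/1)
  ρ_A = 11.3/26.1 = 0.4330
  W_A = 1/(μ-λ) = 1/(26.1-11.3) = 1/14.80 = 0.06757

Option B: 4 servers μ = 18.3 (M/M/4)
  ρ_B = λ/(cμ) = 11.3/(4×18.3) = 0.1544
  Offered load a = λ/μ = cρ = 11.3/18.3 = 0.6175
  P₀ = [ Σₙ₌₀^3 aⁿ/n! + a^4/(4!(1-ρ)) ]⁻¹
  Σ = a^0/0! + a^1/1! + a^2/2! + a^3/3! = 1.0000 + 0.61749 + 0.19064 + 0.039240 = 1.8474
  a^4/(4!(1-ρ)) = 0.14538/(24 × 0.84563) = 0.007163
  P₀ = 1/(1.8474 + 0.007163) = 0.5392
  Lq = P₀·a^4·ρ / (4!(1-ρ)²) = 0.53922 × 0.14538 × 0.15437 / (24 × 0.71509) = 0.0007051
  Wq_B = Lq/λ = 0.00070513/11.3 = 0.000062401
  W_B = Wq_B + 1/μ = 0.000062401 + 0.054645 = 0.05471

Since W_B = 0.05471 < W_A = 0.06757, Option B (multiple servers) has the shorter time in system.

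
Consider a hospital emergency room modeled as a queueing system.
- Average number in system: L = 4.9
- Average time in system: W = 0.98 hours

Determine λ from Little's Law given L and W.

Little's Law: L = λW, so λ = L/W
λ = 4.9/0.98 = 5.0000 patients/hour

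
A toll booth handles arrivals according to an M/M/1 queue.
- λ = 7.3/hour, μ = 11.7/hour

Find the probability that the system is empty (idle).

ρ = λ/μ = 7.3/11.7 = 0.6239
P(0) = 1 - ρ = 1 - 0.6239 = 0.3761
The server is idle 37.61% of the time.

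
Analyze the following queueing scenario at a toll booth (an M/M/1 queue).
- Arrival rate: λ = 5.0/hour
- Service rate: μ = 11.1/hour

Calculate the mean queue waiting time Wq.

First, compute utilization: ρ = λ/μ = 5.0/11.1 = 0.4505
For M/M/1: Wq = λ/(μ(μ-λ))
Wq = 5.0/(11.1 × (11.1-5.0))
Wq = 5.0/(11.1 × 6.10)
Wq = 0.07384 hours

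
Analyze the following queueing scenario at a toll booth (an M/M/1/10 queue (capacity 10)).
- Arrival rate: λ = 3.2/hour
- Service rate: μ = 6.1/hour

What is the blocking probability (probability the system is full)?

ρ = λ/μ = 3.2/6.1 = 0.52459
P₀ = (1-ρ)/(1-ρ^(K+1)) = (1-0.52459)/(1-0.52459^11) = 0.4754/0.9992 = 0.4758
P_K = P₀×ρ^K = 0.47580 × 0.52459^10 = 0.47580 × 0.0015783 = 0.0007510
Blocking probability = 0.07510%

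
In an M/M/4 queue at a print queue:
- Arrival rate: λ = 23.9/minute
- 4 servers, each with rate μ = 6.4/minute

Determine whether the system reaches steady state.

Stability requires ρ = λ/(cμ) < 1
ρ = 23.9/(4 × 6.4) = 23.9/25.60 = 0.9336
Since 0.9336 < 1, the system is STABLE.
The servers are busy 93.36% of the time.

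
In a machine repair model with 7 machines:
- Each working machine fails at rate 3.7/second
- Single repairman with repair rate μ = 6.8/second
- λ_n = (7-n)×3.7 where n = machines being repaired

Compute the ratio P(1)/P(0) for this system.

P(1)/P(0) = ∏_{i=0}^{1-1} λ_i/μ_{i+1}
= (7-0)×3.7/6.8
= 3.8088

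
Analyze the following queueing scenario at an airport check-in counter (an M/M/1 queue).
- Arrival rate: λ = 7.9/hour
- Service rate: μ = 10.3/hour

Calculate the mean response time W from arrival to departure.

First, compute utilization: ρ = λ/μ = 7.9/10.3 = 0.7670
For M/M/1: W = 1/(μ-λ)
W = 1/(10.3-7.9) = 1/2.40
W = 0.4167 hours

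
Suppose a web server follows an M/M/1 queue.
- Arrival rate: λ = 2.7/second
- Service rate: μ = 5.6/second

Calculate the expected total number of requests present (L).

ρ = λ/μ = 2.7/5.6 = 0.4821
For M/M/1: L = λ/(μ-λ)
L = 2.7/(5.6-2.7) = 2.7/2.90
L = 0.9310 requests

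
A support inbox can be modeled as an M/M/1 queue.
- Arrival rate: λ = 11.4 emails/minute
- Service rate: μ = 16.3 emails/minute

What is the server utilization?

Server utilization: ρ = λ/μ
ρ = 11.4/16.3 = 0.6994
The server is busy 69.94% of the time.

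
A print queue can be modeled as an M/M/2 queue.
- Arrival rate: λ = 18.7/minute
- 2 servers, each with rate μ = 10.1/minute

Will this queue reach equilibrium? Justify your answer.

Stability requires ρ = λ/(cμ) < 1
ρ = 18.7/(2 × 10.1) = 18.7/20.20 = 0.9257
Since 0.9257 < 1, the system is STABLE.
The servers are busy 92.57% of the time.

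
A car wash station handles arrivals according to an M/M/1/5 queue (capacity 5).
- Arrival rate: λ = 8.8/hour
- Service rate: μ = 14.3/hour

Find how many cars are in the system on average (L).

ρ = λ/μ = 8.8/14.3 = 0.61538
P₀ = (1-ρ)/(1-ρ^(K+1)) = (1-0.61538)/(1-0.61538^6) = 0.3846/0.9457 = 0.4067
P_K = P₀×ρ^K = 0.4067 × 0.61538^5 = 0.4067 × 0.08825 = 0.03589
L = ρ[1 - (K+1)ρ^K + Kρ^(K+1)] / [(1-ρ)(1-ρ^(K+1))]
L = 0.61538 × (1 - 6×0.08825 + 5×0.05431) / ((1 - 0.61538) × (1 - 0.05431)) = 1.2554 cars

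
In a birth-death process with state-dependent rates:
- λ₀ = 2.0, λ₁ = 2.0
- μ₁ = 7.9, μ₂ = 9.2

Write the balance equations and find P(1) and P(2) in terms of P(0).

Balance equations:
State 0: λ₀P₀ = μ₁P₁ → P₁ = (λ₀/μ₁)P₀ = (2.0/7.9)P₀ = 0.2532P₀
State 1: P₂ = (λ₀λ₁)/(μ₁μ₂)P₀ = (2.0×2.0)/(7.9×9.2)P₀ = 0.05504P₀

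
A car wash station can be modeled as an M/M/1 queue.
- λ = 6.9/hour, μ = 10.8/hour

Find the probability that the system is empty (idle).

ρ = λ/μ = 6.9/10.8 = 0.6389
P(0) = 1 - ρ = 1 - 0.6389 = 0.3611
The server is idle 36.11% of the time.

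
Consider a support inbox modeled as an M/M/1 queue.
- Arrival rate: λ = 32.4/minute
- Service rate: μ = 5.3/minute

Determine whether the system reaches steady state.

Stability requires ρ = λ/(cμ) < 1
ρ = 32.4/(1 × 5.3) = 32.4/5.30 = 6.1132
Since 6.1132 ≥ 1, the system is UNSTABLE.
Queue grows without bound. Need μ > λ = 32.4.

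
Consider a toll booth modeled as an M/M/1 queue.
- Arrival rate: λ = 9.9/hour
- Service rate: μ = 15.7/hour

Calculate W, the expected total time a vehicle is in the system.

First, compute utilization: ρ = λ/μ = 9.9/15.7 = 0.6306
For M/M/1: W = 1/(μ-λ)
W = 1/(15.7-9.9) = 1/5.80
W = 0.1724 hours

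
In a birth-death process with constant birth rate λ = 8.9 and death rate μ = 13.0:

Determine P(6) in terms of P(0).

For constant rates: P(n)/P(0) = (λ/μ)^n
P(6)/P(0) = (8.9/13.0)^6 = 0.68462^6 = 0.1030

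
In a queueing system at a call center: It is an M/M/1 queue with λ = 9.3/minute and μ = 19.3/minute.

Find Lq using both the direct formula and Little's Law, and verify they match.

Method 1 (direct): Lq = λ²/(μ(μ-λ)) = 86.49/(19.3 × 10.00) = 0.4481

Method 2 (Little's Law):
W = 1/(μ-λ) = 1/10.00 = 0.10000
Wq = W - 1/μ = 0.10000 - 0.051813 = 0.048187
Lq = λWq = 9.3 × 0.048187 = 0.4481 ✔ (matches Method 1)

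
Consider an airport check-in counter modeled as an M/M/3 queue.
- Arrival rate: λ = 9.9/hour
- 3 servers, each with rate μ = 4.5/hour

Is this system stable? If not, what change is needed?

Stability requires ρ = λ/(cμ) < 1
ρ = 9.9/(3 × 4.5) = 9.9/13.50 = 0.7333
Since 0.7333 < 1, the system is STABLE.
The servers are busy 73.33% of the time.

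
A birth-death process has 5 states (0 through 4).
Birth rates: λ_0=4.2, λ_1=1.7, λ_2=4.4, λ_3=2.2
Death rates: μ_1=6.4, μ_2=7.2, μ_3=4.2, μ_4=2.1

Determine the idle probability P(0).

Ratios P(n)/P(0) = (λ₀···λₙ₋₁)/(μ₁···μₙ):
P(1)/P(0) = (4.2)/(6.4) = 0.65625
P(2)/P(0) = (4.2×1.7)/(6.4×7.2) = 0.15495
P(3)/P(0) = (4.2×1.7×4.4)/(6.4×7.2×4.2) = 0.16233
P(4)/P(0) = (4.2×1.7×4.4×2.2)/(6.4×7.2×4.2×2.1) = 0.17006

Normalization: ∑ P(n) = 1
P(0) × (1.0000 + 0.65625 + 0.15495 + 0.16233 + 0.17006) = 1
P(0) × 2.1436 = 1
P(0) = 1/2.1436 = 0.4665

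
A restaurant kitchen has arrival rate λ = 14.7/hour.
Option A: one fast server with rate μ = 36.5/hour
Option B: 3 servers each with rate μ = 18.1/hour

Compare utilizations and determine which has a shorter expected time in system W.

Option A: single server μ = 36.5 (M/M/1)
  ρ_A = 14.7/36.5 = 0.4027
  W_A = 1/(μ-λ) = 1/(36.5-14.7) = 1/21.80 = 0.04587

Option B: 3 servers μ = 18.1 (M/M/3)
  ρ_B = λ/(cμ) = 14.7/(3×18.1) = 0.2707
  Offered load a = λ/μ = cρ = 14.7/18.1 = 0.8122
  P₀ = [ Σₙ₌₀^2 aⁿ/n! + a^3/(3!(1-ρ)) ]⁻¹
  Σ = a^0/0! + a^1/1! + a^2/2! = 1.0000 + 0.8122 + 0.3298 = 2.1420
  a^3/(3!(1-ρ)) = 0.5357/(6 × 0.7293) = 0.1224
  P₀ = 1/(2.1420 + 0.1224) = 0.4416
  Lq = P₀·a^3·ρ / (3!(1-ρ)²) = 0.4416 × 0.5357 × 0.2707 / (6 × 0.5319) = 0.02007
  Wq_B = Lq/λ = 0.02007/14.7 = 0.001365
  W_B = Wq_B + 1/μ = 0.001365 + 0.05525 = 0.05661

Since W_A = 0.04587 < W_B = 0.05661, Option A (single fast server) has the shorter time in system.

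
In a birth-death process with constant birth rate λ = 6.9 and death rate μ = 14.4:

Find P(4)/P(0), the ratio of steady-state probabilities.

For constant rates: P(n)/P(0) = (λ/μ)^n
P(4)/P(0) = (6.9/14.4)^4 = 0.47917^4 = 0.05272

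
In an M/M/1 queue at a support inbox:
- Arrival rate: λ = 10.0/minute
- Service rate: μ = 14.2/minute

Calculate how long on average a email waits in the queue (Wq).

First, compute utilization: ρ = λ/μ = 10.0/14.2 = 0.7042
For M/M/1: Wq = λ/(μ(μ-λ))
Wq = 10.0/(14.2 × (14.2-10.0))
Wq = 10.0/(14.2 × 4.20)
Wq = 0.1677 minutes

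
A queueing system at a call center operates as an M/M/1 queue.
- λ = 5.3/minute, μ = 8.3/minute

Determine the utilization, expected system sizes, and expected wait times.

Step 1: ρ = λ/μ = 5.3/8.3 = 0.6386
Step 2: L = λ/(μ-λ) = 5.3/3.00 = 1.7667
Step 3: Lq = λ²/(μ(μ-λ)) = 28.09/(8.3×3.00) = 1.1281
Step 4: W = 1/(μ-λ) = 1/3.00 = 0.333333
Step 5: Wq = λ/(μ(μ-λ)) = 5.3/(8.3×3.00) = 0.2129
Step 6: P(0) = 1-ρ = 0.3614
Verify: L = λW = 5.3×0.333333 = 1.7667 ✔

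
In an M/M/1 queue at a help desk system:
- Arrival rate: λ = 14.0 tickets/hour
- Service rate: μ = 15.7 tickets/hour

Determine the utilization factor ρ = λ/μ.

Server utilization: ρ = λ/μ
ρ = 14.0/15.7 = 0.8917
The server is busy 89.17% of the time.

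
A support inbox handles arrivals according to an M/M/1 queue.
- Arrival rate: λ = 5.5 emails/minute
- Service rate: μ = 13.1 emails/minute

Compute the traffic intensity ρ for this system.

Server utilization: ρ = λ/μ
ρ = 5.5/13.1 = 0.4198
The server is busy 41.98% of the time.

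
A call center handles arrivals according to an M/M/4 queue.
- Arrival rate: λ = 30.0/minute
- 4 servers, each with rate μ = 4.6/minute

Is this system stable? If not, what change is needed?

Stability requires ρ = λ/(cμ) < 1
ρ = 30.0/(4 × 4.6) = 30.0/18.40 = 1.6304
Since 1.6304 ≥ 1, the system is UNSTABLE.
Need c > λ/μ = 30.0/4.6 = 6.52.
Minimum servers needed: c = 7.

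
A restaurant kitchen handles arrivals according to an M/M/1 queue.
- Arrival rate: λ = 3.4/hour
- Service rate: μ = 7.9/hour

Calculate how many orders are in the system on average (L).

ρ = λ/μ = 3.4/7.9 = 0.4304
For M/M/1: L = λ/(μ-λ)
L = 3.4/(7.9-3.4) = 3.4/4.50
L = 0.7556 orders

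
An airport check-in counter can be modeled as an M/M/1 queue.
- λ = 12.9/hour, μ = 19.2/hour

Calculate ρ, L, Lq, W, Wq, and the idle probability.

Step 1: ρ = λ/μ = 12.9/19.2 = 0.6719
Step 2: L = λ/(μ-λ) = 12.9/6.30 = 2.0476
Step 3: Lq = λ²/(μ(μ-λ)) = 166.41/(19.2×6.30) = 1.3757
Step 4: W = 1/(μ-λ) = 1/6.30 = 0.15873
Step 5: Wq = λ/(μ(μ-λ)) = 12.9/(19.2×6.30) = 0.1066
Step 6: P(0) = 1-ρ = 0.3281
Verify: L = λW = 12.9×0.15873 = 2.0476 ✔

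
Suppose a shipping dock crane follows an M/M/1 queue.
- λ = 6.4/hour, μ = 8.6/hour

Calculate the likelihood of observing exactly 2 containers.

ρ = λ/μ = 6.4/8.6 = 0.7442
P(n) = (1-ρ)ρⁿ
P(2) = (1-0.7442) × 0.7442^2
P(2) = 0.2558 × 0.5538
P(2) = 0.1417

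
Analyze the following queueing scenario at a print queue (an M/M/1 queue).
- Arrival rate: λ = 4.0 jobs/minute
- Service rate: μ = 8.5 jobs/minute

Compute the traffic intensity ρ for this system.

Server utilization: ρ = λ/μ
ρ = 4.0/8.5 = 0.4706
The server is busy 47.06% of the time.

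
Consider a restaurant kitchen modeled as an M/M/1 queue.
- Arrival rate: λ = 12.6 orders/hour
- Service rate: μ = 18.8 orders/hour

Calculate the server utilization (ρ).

Server utilization: ρ = λ/μ
ρ = 12.6/18.8 = 0.6702
The server is busy 67.02% of the time.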